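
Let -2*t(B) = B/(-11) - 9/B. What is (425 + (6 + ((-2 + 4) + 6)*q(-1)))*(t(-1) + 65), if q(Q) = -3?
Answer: 24605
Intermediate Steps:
t(B) = B/22 + 9/(2*B) (t(B) = -(B/(-11) - 9/B)/2 = -(B*(-1/11) - 9/B)/2 = -(-B/11 - 9/B)/2 = -(-9/B - B/11)/2 = B/22 + 9/(2*B))
(425 + (6 + ((-2 + 4) + 6)*q(-1)))*(t(-1) + 65) = (425 + (6 + ((-2 + 4) + 6)*(-3)))*((1/22)*(99 + (-1)²)/(-1) + 65) = (425 + (6 + (2 + 6)*(-3)))*((1/22)*(-1)*(99 + 1) + 65) = (425 + (6 + 8*(-3)))*((1/22)*(-1)*100 + 65) = (425 + (6 - 24))*(-50/11 + 65) = (425 - 18)*(665/11) = 407*(665/11) = 24605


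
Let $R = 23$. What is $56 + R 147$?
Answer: $3437$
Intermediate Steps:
$56 + R 147 = 56 + 23 \cdot 147 = 56 + 3381 = 3437$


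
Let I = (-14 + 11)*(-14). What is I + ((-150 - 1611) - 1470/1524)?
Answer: -436871/254 ≈ -1720.0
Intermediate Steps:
I = 42 (I = -3*(-14) = 42)
I + ((-150 - 1611) - 1470/1524) = 42 + ((-150 - 1611) - 1470/1524) = 42 + (-1761 - 1470*1/1524) = 42 + (-1761 - 245/254) = 42 - 447539/254 = -436871/254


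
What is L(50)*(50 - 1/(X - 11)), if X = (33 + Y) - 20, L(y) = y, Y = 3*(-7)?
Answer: 47550/19 ≈ 2502.6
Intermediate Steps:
Y = -21
X = -8 (X = (33 - 21) - 20 = 12 - 20 = -8)
L(50)*(50 - 1/(X - 11)) = 50*(50 - 1/(-8 - 11)) = 50*(50 - 1/(-19)) = 50*(50 - 1*(-1/19)) = 50*(50 + 1/19) = 50*(951/19) = 47550/19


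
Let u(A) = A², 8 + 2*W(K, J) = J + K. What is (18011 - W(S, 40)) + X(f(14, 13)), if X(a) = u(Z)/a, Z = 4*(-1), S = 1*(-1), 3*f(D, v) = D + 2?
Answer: 35997/2 ≈ 17999.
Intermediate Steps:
f(D, v) = ⅔ + D/3 (f(D, v) = (D + 2)/3 = (2 + D)/3 = ⅔ + D/3)
S = -1
Z = -4
W(K, J) = -4 + J/2 + K/2 (W(K, J) = -4 + (J + K)/2 = -4 + (J/2 + K/2) = -4 + J/2 + K/2)
X(a) = 16/a (X(a) = (-4)²/a = 16/a)
(18011 - W(S, 40)) + X(f(14, 13)) = (18011 - (-4 + (½)*40 + (½)*(-1))) + 16/(⅔ + (⅓)*14) = (18011 - (-4 + 20 - ½)) + 16/(⅔ + 14/3) = (18011 - 1*31/2) + 16/(16/3) = (18011 - 31/2) + 16*(3/16) = 35991/2 + 3 = 35997/2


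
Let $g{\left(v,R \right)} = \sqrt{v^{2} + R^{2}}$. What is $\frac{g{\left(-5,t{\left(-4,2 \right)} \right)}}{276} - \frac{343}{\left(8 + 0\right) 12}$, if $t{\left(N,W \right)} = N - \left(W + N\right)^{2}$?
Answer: $- \frac{343}{96} + \frac{\sqrt{89}}{276} \approx -3.5387$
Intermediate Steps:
$t{\left(N,W \right)} = N - \left(N + W\right)^{2}$
$g{\left(v,R \right)} = \sqrt{R^{2} + v^{2}}$
$\frac{g{\left(-5,t{\left(-4,2 \right)} \right)}}{276} - \frac{343}{\left(8 + 0\right) 12} = \frac{\sqrt{\left(-4 - \left(-4 + 2\right)^{2}\right)^{2} + \left(-5\right)^{2}}}{276} - \frac{343}{\left(8 + 0\right) 12} = \sqrt{\left(-4 - \left(-2\right)^{2}\right)^{2} + 25} \cdot \frac{1}{276} - \frac{343}{8 \cdot 12} = \sqrt{\left(-4 - 4\right)^{2} + 25} \cdot \frac{1}{276} - \frac{343}{96} = \sqrt{\left(-8\right)^{2} + 25} \cdot \frac{1}{276} - \frac{343}{96} = \sqrt{64 + 25} \cdot \frac{1}{276} - \frac{343}{96} = \sqrt{89} \cdot \frac{1}{276} - \frac{343}{96} = \frac{\sqrt{89}}{276} - \frac{343}{96} = - \frac{343}{96} + \frac{\sqrt{89}}{276}$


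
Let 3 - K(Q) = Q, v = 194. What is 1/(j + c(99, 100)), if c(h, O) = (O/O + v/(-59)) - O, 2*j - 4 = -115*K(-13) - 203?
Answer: -118/132371 ≈ -0.00089143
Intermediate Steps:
K(Q) = 3 - Q
j = -2039/2 (j = 2 + (-115*(3 - 1*(-13)) - 203)/2 = 2 + (-115*(3 + 13) - 203)/2 = 2 + (-115*16 - 203)/2 = 2 + (-1840 - 203)/2 = 2 + (½)*(-2043) = 2 - 2043/2 = -2039/2 ≈ -1019.5)
c(h, O) = -135/59 - O (c(h, O) = (O/O + 194/(-59)) - O = (1 + 194*(-1/59)) - O = (1 - 194/59) - O = -135/59 - O)
1/(j + c(99, 100)) = 1/(-2039/2 + (-135/59 - 1*100)) = 1/(-2039/2 + (-135/59 - 100)) = 1/(-2039/2 - 6035/59) = 1/(-132371/118) = -118/132371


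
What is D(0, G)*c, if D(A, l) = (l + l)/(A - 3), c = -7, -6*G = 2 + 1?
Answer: -7/3 ≈ -2.3333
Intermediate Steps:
G = -½ (G = -(2 + 1)/6 = -⅙*3 = -½ ≈ -0.50000)
D(A, l) = 2*l/(-3 + A) (D(A, l) = (2*l)/(-3 + A) = 2*l/(-3 + A))
D(0, G)*c = (2*(-½)/(-3 + 0))*(-7) = (2*(-½)/(-3))*(-7) = (2*(-½)*(-⅓))*(-7) = (⅓)*(-7) = -7/3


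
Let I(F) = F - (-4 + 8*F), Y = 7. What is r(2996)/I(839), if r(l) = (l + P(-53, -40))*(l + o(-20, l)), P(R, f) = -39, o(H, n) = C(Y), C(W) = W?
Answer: -8879871/5869 ≈ -1513.0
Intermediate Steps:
I(F) = 4 - 7*F (I(F) = F + (4 - 8*F) = 4 - 7*F)
o(H, n) = 7
r(l) = (-39 + l)*(7 + l) (r(l) = (l - 39)*(l + 7) = (-39 + l)*(7 + l))
r(2996)/I(839) = (-273 + 2996² - 32*2996)/(4 - 7*839) = (-273 + 8976016 - 95872)/(4 - 5873) = 8879871/(-5869) = 8879871*(-1/5869) = -8879871/5869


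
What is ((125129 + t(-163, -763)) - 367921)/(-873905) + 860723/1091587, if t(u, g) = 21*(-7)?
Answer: 1017379187508/953943337235 ≈ 1.0665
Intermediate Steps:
t(u, g) = -147
((125129 + t(-163, -763)) - 367921)/(-873905) + 860723/1091587 = ((125129 - 147) - 367921)/(-873905) + 860723/1091587 = (124982 - 367921)*(-1/873905) + 860723*(1/1091587) = -242939*(-1/873905) + 860723/1091587 = 242939/873905 + 860723/1091587 = 1017379187508/953943337235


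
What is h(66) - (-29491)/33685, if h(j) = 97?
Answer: 3296936/33685 ≈ 97.875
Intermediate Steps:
h(66) - (-29491)/33685 = 97 - (-29491)/33685 = 97 - 1*(-29491/33685) = 97 + 29491/33685 = 3296936/33685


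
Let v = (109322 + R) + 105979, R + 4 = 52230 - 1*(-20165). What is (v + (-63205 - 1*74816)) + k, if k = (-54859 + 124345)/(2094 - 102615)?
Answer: 5015003035/33507 ≈ 1.4967e+5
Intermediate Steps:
R = 72391 (R = -4 + (52230 - 1*(-20165)) = -4 + (52230 + 20165) = -4 + 72395 = 72391)
k = -23162/33507 (k = 69486/(-100521) = 69486*(-1/100521) = -23162/33507 ≈ -0.69126)
v = 287692 (v = (109322 + 72391) + 105979 = 181713 + 105979 = 287692)
(v + (-63205 - 1*74816)) + k = (287692 + (-63205 - 1*74816)) - 23162/33507 = (287692 + (-63205 - 74816)) - 23162/33507 = (287692 - 138021) - 23162/33507 = 149671 - 23162/33507 = 5015003035/33507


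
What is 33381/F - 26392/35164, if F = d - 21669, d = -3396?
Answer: -50981249/24482935 ≈ -2.0823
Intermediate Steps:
F = -25065 (F = -3396 - 21669 = -25065)
33381/F - 26392/35164 = 33381/(-25065) - 26392/35164 = 33381*(-1/25065) - 26392*1/35164 = -3709/2785 - 6598/8791 = -50981249/24482935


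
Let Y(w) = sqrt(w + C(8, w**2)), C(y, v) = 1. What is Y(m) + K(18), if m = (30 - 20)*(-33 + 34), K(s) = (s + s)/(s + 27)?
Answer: 4/5 + sqrt(11) ≈ 4.1166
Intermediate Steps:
K(s) = 2*s/(27 + s) (K(s) = (2*s)/(27 + s) = 2*s/(27 + s))
m = 10 (m = 10*1 = 10)
Y(w) = sqrt(1 + w) (Y(w) = sqrt(w + 1) = sqrt(1 + w))
Y(m) + K(18) = sqrt(1 + 10) + 2*18/(27 + 18) = sqrt(11) + 2*18/45 = sqrt(11) + 2*18*(1/45) = sqrt(11) + 4/5 = 4/5 + sqrt(11)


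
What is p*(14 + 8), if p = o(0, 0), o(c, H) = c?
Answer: 0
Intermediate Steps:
p = 0
p*(14 + 8) = 0*(14 + 8) = 0*22 = 0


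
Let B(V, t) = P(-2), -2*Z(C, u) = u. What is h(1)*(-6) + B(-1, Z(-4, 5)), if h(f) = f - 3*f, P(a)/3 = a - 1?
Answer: 3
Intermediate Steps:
P(a) = -3 + 3*a (P(a) = 3*(a - 1) = 3*(-1 + a) = -3 + 3*a)
Z(C, u) = -u/2
B(V, t) = -9 (B(V, t) = -3 + 3*(-2) = -3 - 6 = -9)
h(f) = -2*f
h(1)*(-6) + B(-1, Z(-4, 5)) = -2*1*(-6) - 9 = -2*(-6) - 9 = 12 - 9 = 3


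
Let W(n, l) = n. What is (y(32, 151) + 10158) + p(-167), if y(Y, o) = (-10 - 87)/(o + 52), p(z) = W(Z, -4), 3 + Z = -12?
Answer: 2058932/203 ≈ 10143.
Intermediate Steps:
Z = -15 (Z = -3 - 12 = -15)
p(z) = -15
y(Y, o) = -97/(52 + o)
(y(32, 151) + 10158) + p(-167) = (-97/(52 + 151) + 10158) - 15 = (-97/203 + 10158) - 15 = 2061977/203 - 15 = 2058932/203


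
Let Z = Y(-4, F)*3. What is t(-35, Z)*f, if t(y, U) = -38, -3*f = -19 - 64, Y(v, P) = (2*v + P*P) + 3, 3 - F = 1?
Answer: -3154/3 ≈ -1051.3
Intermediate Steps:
F = 2 (F = 3 - 1*1 = 3 - 1 = 2)
Y(v, P) = 3 + P² + 2*v (Y(v, P) = (2*v + P²) + 3 = (P² + 2*v) + 3 = 3 + P² + 2*v)
f = 83/3 (f = -(-19 - 64)/3 = -⅓*(-83) = 83/3 ≈ 27.667)
Z = -3 (Z = (3 + 2² + 2*(-4))*3 = (3 + 4 - 8)*3 = -1*3 = -3)
t(-35, Z)*f = -38*83/3 = -3154/3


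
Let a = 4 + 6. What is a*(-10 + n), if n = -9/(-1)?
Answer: -10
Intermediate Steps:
n = 9 (n = -9*(-1) = 9)
a = 10
a*(-10 + n) = 10*(-10 + 9) = 10*(-1) = -10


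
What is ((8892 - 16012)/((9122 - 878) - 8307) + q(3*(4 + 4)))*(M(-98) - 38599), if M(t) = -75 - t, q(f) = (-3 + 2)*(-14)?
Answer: -308685152/63 ≈ -4.8998e+6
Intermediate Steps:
q(f) = 14 (q(f) = -1*(-14) = 14)
((8892 - 16012)/((9122 - 878) - 8307) + q(3*(4 + 4)))*(M(-98) - 38599) = ((8892 - 16012)/((9122 - 878) - 8307) + 14)*((-75 - 1*(-98)) - 38599) = (-7120/(8244 - 8307) + 14)*((-75 + 98) - 38599) = (-7120/(-63) + 14)*(23 - 38599) = (-7120*(-1/63) + 14)*(-38576) = (7120/63 + 14)*(-38576) = (8002/63)*(-38576) = -308685152/63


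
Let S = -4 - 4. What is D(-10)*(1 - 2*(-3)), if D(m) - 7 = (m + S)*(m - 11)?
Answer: 2695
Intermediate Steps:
S = -8
D(m) = 7 + (-11 + m)*(-8 + m) (D(m) = 7 + (m - 8)*(m - 11) = 7 + (-8 + m)*(-11 + m) = 7 + (-11 + m)*(-8 + m))
D(-10)*(1 - 2*(-3)) = (95 + (-10)**2 - 19*(-10))*(1 - 2*(-3)) = (95 + 100 + 190)*(1 - 1*(-6)) = 385*(1 + 6) = 385*7 = 2695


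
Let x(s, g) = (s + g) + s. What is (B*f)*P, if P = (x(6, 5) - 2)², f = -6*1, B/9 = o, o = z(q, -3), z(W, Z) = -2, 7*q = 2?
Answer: 24300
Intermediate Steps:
x(s, g) = g + 2*s (x(s, g) = (g + s) + s = g + 2*s)
q = 2/7 (q = (⅐)*2 = 2/7 ≈ 0.28571)
o = -2
B = -18 (B = 9*(-2) = -18)
f = -6
P = 225 (P = ((5 + 2*6) - 2)² = ((5 + 12) - 2)² = (17 - 2)² = 15² = 225)
(B*f)*P = -18*(-6)*225 = 108*225 = 24300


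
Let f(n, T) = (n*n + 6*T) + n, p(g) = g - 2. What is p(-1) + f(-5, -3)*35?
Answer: 67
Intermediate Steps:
p(g) = -2 + g
f(n, T) = n + n² + 6*T (f(n, T) = (n² + 6*T) + n = n + n² + 6*T)
p(-1) + f(-5, -3)*35 = (-2 - 1) + (-5 + (-5)² + 6*(-3))*35 = -3 + (-5 + 25 - 18)*35 = -3 + 2*35 = -3 + 70 = 67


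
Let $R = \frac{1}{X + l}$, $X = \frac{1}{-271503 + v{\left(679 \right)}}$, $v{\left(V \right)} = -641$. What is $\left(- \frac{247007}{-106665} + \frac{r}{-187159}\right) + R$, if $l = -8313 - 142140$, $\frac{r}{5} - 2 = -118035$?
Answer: $\frac{4470337572230008187414}{817395550841573868255} \approx 5.469$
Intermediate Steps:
$r = -590165$ ($r = 10 + 5 \left(-118035\right) = 10 - 590175 = -590165$)
$l = -150453$ ($l = -8313 - 142140 = -150453$)
$X = - \frac{1}{272144}$ ($X = \frac{1}{-271503 - 641} = \frac{1}{-272144} = - \frac{1}{272144} \approx -3.6745 \cdot 10^{-6}$)
$R = - \frac{272144}{40944881233}$ ($R = \frac{1}{- \frac{1}{272144} - 150453} = \frac{1}{- \frac{40944881233}{272144}} = - \frac{272144}{40944881233} \approx -6.6466 \cdot 10^{-6}$)
$\left(- \frac{247007}{-106665} + \frac{r}{-187159}\right) + R = \left(- \frac{247007}{-106665} - \frac{590165}{-187159}\right) - \frac{272144}{40944881233} = \left(\left(-247007\right) \left(- \frac{1}{106665}\right) - - \frac{590165}{187159}\right) - \frac{272144}{40944881233} = \left(\frac{247007}{106665} + \frac{590165}{187159}\right) - \frac{272144}{40944881233} = \frac{109179532838}{19963314735} - \frac{272144}{40944881233} = \frac{4470337572230008187414}{817395550841573868255}$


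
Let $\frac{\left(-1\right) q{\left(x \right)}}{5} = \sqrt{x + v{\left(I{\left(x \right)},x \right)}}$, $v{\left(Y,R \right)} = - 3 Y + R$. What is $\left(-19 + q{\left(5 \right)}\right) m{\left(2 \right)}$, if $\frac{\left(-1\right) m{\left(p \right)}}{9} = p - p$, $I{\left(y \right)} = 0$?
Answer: $0$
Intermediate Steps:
$m{\left(p \right)} = 0$ ($m{\left(p \right)} = - 9 \left(p - p\right) = \left(-9\right) 0 = 0$)
$v{\left(Y,R \right)} = R - 3 Y$
$q{\left(x \right)} = - 5 \sqrt{2} \sqrt{x}$ ($q{\left(x \right)} = - 5 \sqrt{x + \left(x - 0\right)} = - 5 \sqrt{x + \left(x + 0\right)} = - 5 \sqrt{x + x} = - 5 \sqrt{2 x} = - 5 \sqrt{2} \sqrt{x}$)
$\left(-19 + q{\left(5 \right)}\right) m{\left(2 \right)} = \left(-19 - 5 \sqrt{2} \sqrt{5}\right) 0 = \left(-19 - 5 \sqrt{10}\right) 0 = 0$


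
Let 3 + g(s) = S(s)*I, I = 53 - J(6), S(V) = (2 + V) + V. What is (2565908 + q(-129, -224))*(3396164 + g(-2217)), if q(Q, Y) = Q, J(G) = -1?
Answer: 8099735817907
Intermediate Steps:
S(V) = 2 + 2*V
I = 54 (I = 53 - 1*(-1) = 53 + 1 = 54)
g(s) = 105 + 108*s (g(s) = -3 + (2 + 2*s)*54 = -3 + (108 + 108*s) = 105 + 108*s)
(2565908 + q(-129, -224))*(3396164 + g(-2217)) = (2565908 - 129)*(3396164 + (105 + 108*(-2217))) = 2565779*(3396164 + (105 - 239436)) = 2565779*(3396164 - 239331) = 2565779*3156833 = 8099735817907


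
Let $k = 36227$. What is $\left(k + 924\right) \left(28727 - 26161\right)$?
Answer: $95329466$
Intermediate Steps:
$\left(k + 924\right) \left(28727 - 26161\right) = \left(36227 + 924\right) \left(28727 - 26161\right) = 37151 \cdot 2566 = 95329466$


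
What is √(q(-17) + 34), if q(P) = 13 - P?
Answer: 8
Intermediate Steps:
√(q(-17) + 34) = √((13 - 1*(-17)) + 34) = √((13 + 17) + 34) = √(30 + 34) = √64 = 8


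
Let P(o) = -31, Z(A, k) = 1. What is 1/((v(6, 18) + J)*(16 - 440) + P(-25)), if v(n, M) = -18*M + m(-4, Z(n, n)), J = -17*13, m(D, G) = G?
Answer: 1/230625 ≈ 4.3360e-6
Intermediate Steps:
J = -221
v(n, M) = 1 - 18*M (v(n, M) = -18*M + 1 = 1 - 18*M)
1/((v(6, 18) + J)*(16 - 440) + P(-25)) = 1/(((1 - 18*18) - 221)*(16 - 440) - 31) = 1/(((1 - 324) - 221)*(-424) - 31) = 1/((-323 - 221)*(-424) - 31) = 1/(-544*(-424) - 31) = 1/(230656 - 31) = 1/230625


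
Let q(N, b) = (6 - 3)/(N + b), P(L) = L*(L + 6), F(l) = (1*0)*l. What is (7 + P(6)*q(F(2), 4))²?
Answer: 3721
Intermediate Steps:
F(l) = 0 (F(l) = 0*l = 0)
P(L) = L*(6 + L)
q(N, b) = 3/(N + b)
(7 + P(6)*q(F(2), 4))² = (7 + (6*(6 + 6))*(3/(0 + 4)))² = (7 + (6*12)*(3/4))² = (7 + 72*(3*(¼)))² = (7 + 72*(¾))² = (7 + 54)² = 61² = 3721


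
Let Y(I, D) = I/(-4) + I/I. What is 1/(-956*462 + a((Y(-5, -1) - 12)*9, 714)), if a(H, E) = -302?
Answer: -1/441974 ≈ -2.2626e-6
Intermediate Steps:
Y(I, D) = 1 - I/4 (Y(I, D) = I*(-1/4) + 1 = -I/4 + 1 = 1 - I/4)
1/(-956*462 + a((Y(-5, -1) - 12)*9, 714)) = 1/(-956*462 - 302) = 1/(-441672 - 302) = 1/(-441974) = -1/441974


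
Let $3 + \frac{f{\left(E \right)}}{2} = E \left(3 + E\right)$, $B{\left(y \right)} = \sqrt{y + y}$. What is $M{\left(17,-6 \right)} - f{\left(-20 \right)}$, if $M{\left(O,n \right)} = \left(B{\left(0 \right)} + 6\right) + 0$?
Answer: $-668$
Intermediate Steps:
$B{\left(y \right)} = \sqrt{2} \sqrt{y}$ ($B{\left(y \right)} = \sqrt{2 y} = \sqrt{2} \sqrt{y}$)
$f{\left(E \right)} = -6 + 2 E \left(3 + E\right)$
$M{\left(O,n \right)} = 6$ ($M{\left(O,n \right)} = \left(\sqrt{2} \sqrt{0} + 6\right) + 0 = \left(\sqrt{2} \cdot 0 + 6\right) + 0 = \left(0 + 6\right) + 0 = 6 + 0 = 6$)
$M{\left(17,-6 \right)} - f{\left(-20 \right)} = 6 - \left(-6 + 2 \left(-20\right)^{2} + 6 \left(-20\right)\right) = 6 - \left(-6 + 2 \cdot 400 - 120\right) = 6 - \left(-6 + 800 - 120\right) = 6 - 674 = -668$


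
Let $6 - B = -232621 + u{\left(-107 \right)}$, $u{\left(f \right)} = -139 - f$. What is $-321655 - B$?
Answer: $-554314$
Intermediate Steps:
$B = 232659$ ($B = 6 - \left(-232621 - 32\right) = 6 - -232653 = 6 + 232653 = 232659$)
$-321655 - B = -321655 - 232659 = -554314$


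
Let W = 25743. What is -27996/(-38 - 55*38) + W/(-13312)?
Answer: 19868853/1770496 ≈ 11.222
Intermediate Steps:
-27996/(-38 - 55*38) + W/(-13312) = -27996/(-38 - 55*38) + 25743/(-13312) = -27996/(-38 - 2090) + 25743*(-1/13312) = -27996/(-2128) - 25743/13312 = -27996*(-1/2128) - 25743/13312 = 6999/532 - 25743/13312 = 19868853/1770496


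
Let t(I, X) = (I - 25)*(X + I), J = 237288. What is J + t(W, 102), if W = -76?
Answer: 234662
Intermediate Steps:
t(I, X) = (-25 + I)*(I + X)
J + t(W, 102) = 237288 + ((-76)² - 25*(-76) - 25*102 - 76*102) = 237288 + (5776 + 1900 - 2550 - 7752) = 237288 - 2626 = 234662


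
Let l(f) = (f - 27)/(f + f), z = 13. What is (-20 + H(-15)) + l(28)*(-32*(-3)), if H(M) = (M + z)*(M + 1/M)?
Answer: 1244/105 ≈ 11.848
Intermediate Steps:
l(f) = (-27 + f)/(2*f) (l(f) = (-27 + f)/((2*f)) = (-27 + f)*(1/(2*f)) = (-27 + f)/(2*f))
H(M) = (13 + M)*(M + 1/M) (H(M) = (M + 13)*(M + 1/M) = (13 + M)*(M + 1/M))
(-20 + H(-15)) + l(28)*(-32*(-3)) = (-20 + (1 + (-15)² + 13*(-15) + 13/(-15))) + ((½)*(-27 + 28)/28)*(-32*(-3)) = (-20 + (1 + 225 - 195 + 13*(-1/15))) + ((½)*(1/28)*1)*96 = (-20 + (1 + 225 - 195 - 13/15)) + (1/56)*96 = (-20 + 452/15) + 12/7 = 152/15 + 12/7 = 1244/105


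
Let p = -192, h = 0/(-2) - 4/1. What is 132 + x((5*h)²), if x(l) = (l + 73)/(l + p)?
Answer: 27929/208 ≈ 134.27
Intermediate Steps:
h = -4 (h = 0*(-½) - 4*1 = 0 - 4 = -4)
x(l) = (73 + l)/(-192 + l) (x(l) = (l + 73)/(l - 192) = (73 + l)/(-192 + l))
132 + x((5*h)²) = 132 + (73 + (5*(-4))²)/(-192 + (5*(-4))²) = 132 + (73 + (-20)²)/(-192 + (-20)²) = 132 + (73 + 400)/(-192 + 400) = 132 + 473/208 = 27929/208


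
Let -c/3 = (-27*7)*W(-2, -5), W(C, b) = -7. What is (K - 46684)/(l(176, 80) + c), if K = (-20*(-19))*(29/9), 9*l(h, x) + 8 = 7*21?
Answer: 204568/17791 ≈ 11.498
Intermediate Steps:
l(h, x) = 139/9 (l(h, x) = -8/9 + (7*21)/9 = -8/9 + (⅑)*147 = -8/9 + 49/3 = 139/9)
K = 11020/9 (K = 380*(29*(⅑)) = 380*(29/9) = 11020/9 ≈ 1224.4)
c = -3969 (c = -3*(-27*7)*(-7) = -(-567)*(-7) = -3*1323 = -3969)
(K - 46684)/(l(176, 80) + c) = (11020/9 - 46684)/(139/9 - 3969) = -409136/(9*(-35582/9)) = -409136/9*(-9/35582) = 204568/17791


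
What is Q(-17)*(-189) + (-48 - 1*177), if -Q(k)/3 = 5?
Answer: 2610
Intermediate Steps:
Q(k) = -15 (Q(k) = -3*5 = -15)
Q(-17)*(-189) + (-48 - 1*177) = -15*(-189) + (-48 - 1*177) = 2835 + (-48 - 177) = 2835 - 225 = 2610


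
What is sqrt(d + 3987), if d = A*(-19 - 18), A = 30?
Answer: sqrt(2877) ≈ 53.638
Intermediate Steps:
d = -1110 (d = 30*(-19 - 18) = 30*(-37) = -1110)
sqrt(d + 3987) = sqrt(-1110 + 3987) = sqrt(2877)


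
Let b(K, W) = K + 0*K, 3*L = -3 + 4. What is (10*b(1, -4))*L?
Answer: 10/3 ≈ 3.3333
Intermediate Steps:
L = ⅓ (L = (-3 + 4)/3 = (⅓)*1 = ⅓ ≈ 0.33333)
b(K, W) = K (b(K, W) = K + 0 = K)
(10*b(1, -4))*L = (10*1)*(⅓) = 10*(⅓) = 10/3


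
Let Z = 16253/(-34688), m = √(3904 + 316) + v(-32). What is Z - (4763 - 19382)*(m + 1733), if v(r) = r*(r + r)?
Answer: 1917359723779/34688 + 29238*√1055 ≈ 5.6224e+7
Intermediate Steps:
v(r) = 2*r² (v(r) = r*(2*r) = 2*r²)
m = 2048 + 2*√1055 (m = √(3904 + 316) + 2*(-32)² = √4220 + 2*1024 = 2*√1055 + 2048 = 2048 + 2*√1055 ≈ 2113.0)
Z = -16253/34688 (Z = 16253*(-1/34688) = -16253/34688 ≈ -0.46855)
Z - (4763 - 19382)*(m + 1733) = -16253/34688 - (4763 - 19382)*((2048 + 2*√1055) + 1733) = -16253/34688 - (-14619)*(3781 + 2*√1055) = -16253/34688 - (-55274439 - 29238*√1055) = -16253/34688 + (55274439 + 29238*√1055) = 1917359723779/34688 + 29238*√1055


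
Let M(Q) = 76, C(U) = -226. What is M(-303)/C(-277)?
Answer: -38/113 ≈ -0.33628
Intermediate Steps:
M(-303)/C(-277) = 76/(-226) = 76*(-1/226) = -38/113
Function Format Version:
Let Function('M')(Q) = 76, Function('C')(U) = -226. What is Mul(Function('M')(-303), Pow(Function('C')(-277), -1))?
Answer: Rational(-38, 113) ≈ -0.33628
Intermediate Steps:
Mul(Function('M')(-303), Pow(Function('C')(-277), -1)) = Mul(76, Pow(-226, -1)) = Mul(76, Rational(-1, 226)) = Rational(-38, 113)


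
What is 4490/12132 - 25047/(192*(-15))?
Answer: 8800039/970560 ≈ 9.0670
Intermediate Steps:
4490/12132 - 25047/(192*(-15)) = 4490*(1/12132) - 25047/(-2880) = 2245/6066 - 25047*(-1/2880) = 2245/6066 + 2783/320 = 8800039/970560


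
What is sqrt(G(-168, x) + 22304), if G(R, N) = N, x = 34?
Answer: 3*sqrt(2482) ≈ 149.46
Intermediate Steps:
sqrt(G(-168, x) + 22304) = sqrt(34 + 22304) = sqrt(22338) = 3*sqrt(2482)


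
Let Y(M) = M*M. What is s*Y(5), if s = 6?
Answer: 150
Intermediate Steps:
Y(M) = M²
s*Y(5) = 6*5² = 6*25 = 150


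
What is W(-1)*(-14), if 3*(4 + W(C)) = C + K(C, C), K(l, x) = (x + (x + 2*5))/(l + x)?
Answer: 238/3 ≈ 79.333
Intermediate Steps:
K(l, x) = (10 + 2*x)/(l + x) (K(l, x) = (x + (x + 10))/(l + x) = (x + (10 + x))/(l + x) = (10 + 2*x)/(l + x))
W(C) = -4 + C/3 + (5 + C)/(3*C) (W(C) = -4 + (C + 2*(5 + C)/(C + C))/3 = -4 + (C + 2*(5 + C)/((2*C)))/3 = -4 + (C + 2*(1/(2*C))*(5 + C))/3 = -4 + (C + (5 + C)/C)/3 = -4 + (C/3 + (5 + C)/(3*C)) = -4 + C/3 + (5 + C)/(3*C))
W(-1)*(-14) = ((⅓)*(5 - 1 - (-12 - 1))/(-1))*(-14) = ((⅓)*(-1)*(5 - 1 - 1*(-13)))*(-14) = ((⅓)*(-1)*(5 - 1 + 13))*(-14) = ((⅓)*(-1)*17)*(-14) = -17/3*(-14) = 238/3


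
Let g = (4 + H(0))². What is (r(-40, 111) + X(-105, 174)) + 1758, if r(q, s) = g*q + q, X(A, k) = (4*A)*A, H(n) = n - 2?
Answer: 45658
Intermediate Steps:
H(n) = -2 + n
X(A, k) = 4*A²
g = 4 (g = (4 + (-2 + 0))² = (4 - 2)² = 2² = 4)
r(q, s) = 5*q (r(q, s) = 4*q + q = 5*q)
(r(-40, 111) + X(-105, 174)) + 1758 = (5*(-40) + 4*(-105)²) + 1758 = (-200 + 4*11025) + 1758 = (-200 + 44100) + 1758 = 43900 + 1758 = 45658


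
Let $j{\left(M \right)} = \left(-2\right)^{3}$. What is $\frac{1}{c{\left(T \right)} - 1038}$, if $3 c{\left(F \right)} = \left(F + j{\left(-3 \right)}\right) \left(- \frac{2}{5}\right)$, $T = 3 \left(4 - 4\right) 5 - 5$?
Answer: $- \frac{15}{15544} \approx -0.000965$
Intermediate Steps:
$j{\left(M \right)} = -8$
$T = -5$ ($T = 3 \cdot 0 \cdot 5 - 5 = 0 \cdot 5 - 5 = 0 - 5 = -5$)
$c{\left(F \right)} = \frac{16}{15} - \frac{2 F}{15}$ ($c{\left(F \right)} = \frac{\left(F - 8\right) \left(- \frac{2}{5}\right)}{3} = \frac{\left(-8 + F\right) \left(\left(-2\right) \frac{1}{5}\right)}{3} = \frac{\left(-8 + F\right) \left(- \frac{2}{5}\right)}{3} = \frac{\frac{16}{5} - \frac{2 F}{5}}{3} = \frac{16}{15} - \frac{2 F}{15}$)
$\frac{1}{c{\left(T \right)} - 1038} = \frac{1}{\left(\frac{16}{15} - - \frac{2}{3}\right) - 1038} = \frac{1}{\left(\frac{16}{15} + \frac{2}{3}\right) - 1038} = \frac{1}{\frac{26}{15} - 1038} = \frac{1}{- \frac{15544}{15}} = - \frac{15}{15544}$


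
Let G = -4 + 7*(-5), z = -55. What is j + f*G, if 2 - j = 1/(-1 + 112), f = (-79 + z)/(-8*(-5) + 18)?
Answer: 296452/3219 ≈ 92.094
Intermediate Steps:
f = -67/29 (f = (-79 - 55)/(-8*(-5) + 18) = -134/(40 + 18) = -134/58 = -134*1/58 = -67/29 ≈ -2.3103)
G = -39 (G = -4 - 35 = -39)
j = 221/111 (j = 2 - 1/(-1 + 112) = 2 - 1/111 = 221/111 ≈ 1.9910)
j + f*G = 221/111 - 67/29*(-39) = 221/111 + 2613/29 = 296452/3219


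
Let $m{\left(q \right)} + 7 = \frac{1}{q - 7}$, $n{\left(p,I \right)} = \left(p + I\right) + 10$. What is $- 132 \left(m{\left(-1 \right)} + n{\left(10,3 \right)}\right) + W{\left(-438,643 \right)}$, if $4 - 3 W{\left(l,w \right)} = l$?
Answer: $- \frac{11689}{6} \approx -1948.2$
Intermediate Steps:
$n{\left(p,I \right)} = 10 + I + p$ ($n{\left(p,I \right)} = \left(I + p\right) + 10 = 10 + I + p$)
$m{\left(q \right)} = -7 + \frac{1}{-7 + q}$ ($m{\left(q \right)} = -7 + \frac{1}{q - 7} = -7 + \frac{1}{-7 + q}$)
$W{\left(l,w \right)} = \frac{4}{3} - \frac{l}{3}$
$- 132 \left(m{\left(-1 \right)} + n{\left(10,3 \right)}\right) + W{\left(-438,643 \right)} = - 132 \left(\frac{50 - -7}{-7 - 1} + \left(10 + 3 + 10\right)\right) + \left(\frac{4}{3} - -146\right) = - 132 \left(\frac{50 + 7}{-8} + 23\right) + \left(\frac{4}{3} + 146\right) = - 132 \left(\left(- \frac{1}{8}\right) 57 + 23\right) + \frac{442}{3} = - 132 \left(- \frac{57}{8} + 23\right) + \frac{442}{3} = \left(-132\right) \frac{127}{8} + \frac{442}{3} = - \frac{4191}{2} + \frac{442}{3} = - \frac{11689}{6}$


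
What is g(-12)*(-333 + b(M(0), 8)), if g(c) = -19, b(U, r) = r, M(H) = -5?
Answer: 6175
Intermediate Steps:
g(-12)*(-333 + b(M(0), 8)) = -19*(-333 + 8) = -19*(-325) = 6175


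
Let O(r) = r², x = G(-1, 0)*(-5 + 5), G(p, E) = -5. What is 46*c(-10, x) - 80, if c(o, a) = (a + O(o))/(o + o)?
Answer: -310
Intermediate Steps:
x = 0 (x = -5*(-5 + 5) = -5*0 = 0)
c(o, a) = (a + o²)/(2*o) (c(o, a) = (a + o²)/(o + o) = (a + o²)/((2*o)) = (a + o²)*(1/(2*o)) = (a + o²)/(2*o))
46*c(-10, x) - 80 = 46*((½)*(0 + (-10)²)/(-10)) - 80 = 46*((½)*(-⅒)*(0 + 100)) - 80 = 46*((½)*(-⅒)*100) - 80 = 46*(-5) - 80 = -230 - 80 = -310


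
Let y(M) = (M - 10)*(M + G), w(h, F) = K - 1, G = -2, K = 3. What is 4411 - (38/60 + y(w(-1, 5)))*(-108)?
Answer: 22397/5 ≈ 4479.4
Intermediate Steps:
w(h, F) = 2 (w(h, F) = 3 - 1 = 2)
y(M) = (-10 + M)*(-2 + M) (y(M) = (M - 10)*(M - 2) = (-10 + M)*(-2 + M))
4411 - (38/60 + y(w(-1, 5)))*(-108) = 4411 - (38/60 + (20 + 2**2 - 12*2))*(-108) = 4411 - (38*(1/60) + (20 + 4 - 24))*(-108) = 4411 - (19/30 + 0)*(-108) = 4411 - 19*(-108)/30 = 4411 - 1*(-342/5) = 4411 + 342/5 = 22397/5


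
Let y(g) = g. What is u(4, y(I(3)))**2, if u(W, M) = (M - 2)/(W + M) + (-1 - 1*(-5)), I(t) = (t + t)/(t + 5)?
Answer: 5041/361 ≈ 13.964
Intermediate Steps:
I(t) = 2*t/(5 + t) (I(t) = (2*t)/(5 + t) = 2*t/(5 + t))
u(W, M) = 4 + (-2 + M)/(M + W) (u(W, M) = (-2 + M)/(M + W) + (-1 + 5) = (-2 + M)/(M + W) + 4 = 4 + (-2 + M)/(M + W))
u(4, y(I(3)))**2 = ((-2 + 4*4 + 5*(2*3/(5 + 3)))/(2*3/(5 + 3) + 4))**2 = ((-2 + 16 + 5*(2*3/8))/(2*3/8 + 4))**2 = ((-2 + 16 + 5*(2*3*(1/8)))/(2*3*(1/8) + 4))**2 = ((-2 + 16 + 5*(3/4))/(3/4 + 4))**2 = ((-2 + 16 + 15/4)/(19/4))**2 = ((4/19)*(71/4))**2 = (71/19)**2 = 5041/361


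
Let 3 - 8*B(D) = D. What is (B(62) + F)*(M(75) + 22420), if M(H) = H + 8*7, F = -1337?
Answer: -242536005/8 ≈ -3.0317e+7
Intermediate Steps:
B(D) = 3/8 - D/8
M(H) = 56 + H (M(H) = H + 56 = 56 + H)
(B(62) + F)*(M(75) + 22420) = ((3/8 - ⅛*62) - 1337)*((56 + 75) + 22420) = ((3/8 - 31/4) - 1337)*(131 + 22420) = (-59/8 - 1337)*22551 = -10755/8*22551 = -242536005/8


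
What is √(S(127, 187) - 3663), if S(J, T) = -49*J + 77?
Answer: I*√9809 ≈ 99.04*I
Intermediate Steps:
S(J, T) = 77 - 49*J
√(S(127, 187) - 3663) = √((77 - 49*127) - 3663) = √((77 - 6223) - 3663) = √(-6146 - 3663) = √(-9809) = I*√9809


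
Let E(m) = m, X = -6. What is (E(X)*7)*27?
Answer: -1134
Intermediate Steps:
(E(X)*7)*27 = -6*7*27 = -42*27 = -1134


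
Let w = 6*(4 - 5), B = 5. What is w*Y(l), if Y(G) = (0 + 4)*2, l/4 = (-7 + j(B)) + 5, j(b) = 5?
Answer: -48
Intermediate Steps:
l = 12 (l = 4*((-7 + 5) + 5) = 4*(-2 + 5) = 4*3 = 12)
Y(G) = 8 (Y(G) = 4*2 = 8)
w = -6 (w = 6*(-1) = -6)
w*Y(l) = -6*8 = -48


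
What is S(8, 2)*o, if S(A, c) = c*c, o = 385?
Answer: 1540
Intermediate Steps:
S(A, c) = c²
S(8, 2)*o = 2²*385 = 4*385 = 1540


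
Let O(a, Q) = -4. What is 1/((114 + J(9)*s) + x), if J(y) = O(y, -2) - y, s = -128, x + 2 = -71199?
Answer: -1/69423 ≈ -1.4404e-5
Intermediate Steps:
x = -71201 (x = -2 - 71199 = -71201)
J(y) = -4 - y
1/((114 + J(9)*s) + x) = 1/((114 + (-4 - 1*9)*(-128)) - 71201) = 1/((114 + (-4 - 9)*(-128)) - 71201) = 1/((114 - 13*(-128)) - 71201) = 1/((114 + 1664) - 71201) = 1/(1778 - 71201) = 1/(-69423) = -1/69423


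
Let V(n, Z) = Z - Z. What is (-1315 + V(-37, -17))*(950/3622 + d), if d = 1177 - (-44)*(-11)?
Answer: -1650979870/1811 ≈ -9.1164e+5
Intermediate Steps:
V(n, Z) = 0
d = 693 (d = 1177 - 1*484 = 1177 - 484 = 693)
(-1315 + V(-37, -17))*(950/3622 + d) = (-1315 + 0)*(950/3622 + 693) = -1315*(950*(1/3622) + 693) = -1315*(475/1811 + 693) = -1315*1255498/1811 = -1650979870/1811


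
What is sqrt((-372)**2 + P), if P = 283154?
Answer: sqrt(421538) ≈ 649.26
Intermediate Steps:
sqrt((-372)**2 + P) = sqrt((-372)**2 + 283154) = sqrt(138384 + 283154) = sqrt(421538)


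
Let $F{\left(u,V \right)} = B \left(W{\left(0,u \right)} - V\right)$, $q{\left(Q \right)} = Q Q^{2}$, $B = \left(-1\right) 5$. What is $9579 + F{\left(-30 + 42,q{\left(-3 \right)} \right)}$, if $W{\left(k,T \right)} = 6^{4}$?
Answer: $2964$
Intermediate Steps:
$W{\left(k,T \right)} = 1296$
$B = -5$
$q{\left(Q \right)} = Q^{3}$
$F{\left(u,V \right)} = -6480 + 5 V$ ($F{\left(u,V \right)} = - 5 \left(1296 - V\right) = -6480 + 5 V$)
$9579 + F{\left(-30 + 42,q{\left(-3 \right)} \right)} = 9579 - \left(6480 - 5 \left(-3\right)^{3}\right) = 9579 + \left(-6480 + 5 \left(-27\right)\right) = 9579 - 6615 = 2964$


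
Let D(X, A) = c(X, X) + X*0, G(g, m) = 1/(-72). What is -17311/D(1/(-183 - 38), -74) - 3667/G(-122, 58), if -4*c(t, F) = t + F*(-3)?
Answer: 7915486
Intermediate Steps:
G(g, m) = -1/72
c(t, F) = -t/4 + 3*F/4 (c(t, F) = -(t + F*(-3))/4 = -(t - 3*F)/4 = -t/4 + 3*F/4)
D(X, A) = X/2 (D(X, A) = (-X/4 + 3*X/4) + X*0 = X/2 + 0 = X/2)
-17311/D(1/(-183 - 38), -74) - 3667/G(-122, 58) = -17311/(1/(2*(-183 - 38))) - 3667/(-1/72) = -17311/((½)/(-221)) - 3667*(-72) = -17311/((½)*(-1/221)) + 264024 = -17311/(-1/442) + 264024 = -17311*(-442) + 264024 = 7651462 + 264024 = 7915486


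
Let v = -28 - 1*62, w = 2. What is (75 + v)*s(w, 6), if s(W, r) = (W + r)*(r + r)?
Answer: -1440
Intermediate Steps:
s(W, r) = 2*r*(W + r) (s(W, r) = (W + r)*(2*r) = 2*r*(W + r))
v = -90 (v = -28 - 62 = -90)
(75 + v)*s(w, 6) = (75 - 90)*(2*6*(2 + 6)) = -30*6*8 = -15*96 = -1440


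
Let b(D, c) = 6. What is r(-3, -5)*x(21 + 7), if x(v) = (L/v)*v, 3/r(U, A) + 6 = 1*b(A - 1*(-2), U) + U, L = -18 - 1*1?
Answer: 19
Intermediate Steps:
L = -19 (L = -18 - 1 = -19)
r(U, A) = 3/U (r(U, A) = 3/(-6 + (1*6 + U)) = 3/(-6 + (6 + U)) = 3/U)
x(v) = -19 (x(v) = (-19/v)*v = -19)
r(-3, -5)*x(21 + 7) = (3/(-3))*(-19) = (3*(-⅓))*(-19) = -1*(-19) = 19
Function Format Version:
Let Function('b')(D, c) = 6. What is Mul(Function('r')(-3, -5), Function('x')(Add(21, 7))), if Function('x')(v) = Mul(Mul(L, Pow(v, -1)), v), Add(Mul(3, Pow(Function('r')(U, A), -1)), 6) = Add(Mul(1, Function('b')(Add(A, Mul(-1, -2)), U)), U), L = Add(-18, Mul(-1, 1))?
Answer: 19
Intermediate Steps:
L = -19 (L = Add(-18, -1) = -19)
Function('r')(U, A) = Mul(3, Pow(U, -1)) (Function('r')(U, A) = Mul(3, Pow(Add(-6, Add(Mul(1, 6), U)), -1)) = Mul(3, Pow(Add(-6, Add(6, U)), -1)) = Mul(3, Pow(U, -1)))
Function('x')(v) = -19 (Function('x')(v) = Mul(Mul(-19, Pow(v, -1)), v) = -19)
Mul(Function('r')(-3, -5), Function('x')(Add(21, 7))) = Mul(Mul(3, Pow(-3, -1)), -19) = Mul(Mul(3, Rational(-1, 3)), -19) = Mul(-1, -19) = 19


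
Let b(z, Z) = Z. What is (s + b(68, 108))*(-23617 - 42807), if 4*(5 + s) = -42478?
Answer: 698547996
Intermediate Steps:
s = -21249/2 (s = -5 + (¼)*(-42478) = -5 - 21239/2 = -21249/2 ≈ -10625.)
(s + b(68, 108))*(-23617 - 42807) = (-21249/2 + 108)*(-23617 - 42807) = -21033/2*(-66424) = 698547996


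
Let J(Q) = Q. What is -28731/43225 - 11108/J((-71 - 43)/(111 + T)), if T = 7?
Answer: 1490885107/129675 ≈ 11497.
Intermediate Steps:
-28731/43225 - 11108/J((-71 - 43)/(111 + T)) = -28731/43225 - 11108*(111 + 7)/(-71 - 43) = -28731*1/43225 - 11108/((-114/118)) = -28731/43225 - 11108/((-114*1/118)) = -28731/43225 - 11108/(-57/59) = -28731/43225 - 11108*(-59/57) = -28731/43225 + 655372/57 = 1490885107/129675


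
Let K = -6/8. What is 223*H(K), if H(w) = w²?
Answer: 2007/16 ≈ 125.44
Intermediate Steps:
K = -¾ (K = -6*⅛ = -¾ ≈ -0.75000)
223*H(K) = 223*(-¾)² = 223*(9/16) = 2007/16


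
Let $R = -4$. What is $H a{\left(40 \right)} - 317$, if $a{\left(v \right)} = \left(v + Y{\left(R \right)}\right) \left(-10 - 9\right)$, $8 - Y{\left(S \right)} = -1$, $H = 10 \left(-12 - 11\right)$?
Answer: $213813$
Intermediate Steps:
$H = -230$ ($H = 10 \left(-23\right) = -230$)
$Y{\left(S \right)} = 9$ ($Y{\left(S \right)} = 8 - -1 = 8 + 1 = 9$)
$a{\left(v \right)} = -171 - 19 v$ ($a{\left(v \right)} = \left(v + 9\right) \left(-10 - 9\right) = \left(9 + v\right) \left(-19\right) = -171 - 19 v$)
$H a{\left(40 \right)} - 317 = - 230 \left(-171 - 760\right) - 317 = \left(-230\right) \left(-931\right) - 317 = 214130 - 317 = 213813$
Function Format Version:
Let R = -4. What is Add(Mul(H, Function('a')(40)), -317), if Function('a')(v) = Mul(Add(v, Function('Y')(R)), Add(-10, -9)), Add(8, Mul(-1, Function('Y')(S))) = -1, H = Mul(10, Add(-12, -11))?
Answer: 213813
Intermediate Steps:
H = -230 (H = Mul(10, -23) = -230)
Function('Y')(S) = 9 (Function('Y')(S) = Add(8, Mul(-1, -1)) = Add(8, 1) = 9)
Function('a')(v) = Add(-171, Mul(-19, v)) (Function('a')(v) = Mul(Add(v, 9), Add(-10, -9)) = Mul(Add(9, v), -19) = Add(-171, Mul(-19, v)))
Add(Mul(H, Function('a')(40)), -317) = Add(Mul(-230, Add(-171, Mul(-19, 40))), -317) = Add(Mul(-230, Add(-171, -760)), -317) = Add(Mul(-230, -931), -317) = Add(214130, -317) = 213813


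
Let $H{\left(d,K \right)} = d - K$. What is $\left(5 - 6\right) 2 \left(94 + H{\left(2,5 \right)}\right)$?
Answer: $-182$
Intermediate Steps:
$\left(5 - 6\right) 2 \left(94 + H{\left(2,5 \right)}\right) = \left(5 - 6\right) 2 \left(94 + \left(2 - 5\right)\right) = \left(-1\right) 2 \left(94 + \left(2 - 5\right)\right) = - 2 \left(94 - 3\right) = \left(-2\right) 91 = -182$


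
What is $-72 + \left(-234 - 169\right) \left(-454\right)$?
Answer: $182890$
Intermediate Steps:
$-72 + \left(-234 - 169\right) \left(-454\right) = -72 - -182962 = -72 + 182962 = 182890$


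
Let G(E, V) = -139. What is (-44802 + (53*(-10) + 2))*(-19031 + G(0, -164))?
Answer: 868976100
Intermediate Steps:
(-44802 + (53*(-10) + 2))*(-19031 + G(0, -164)) = (-44802 + (53*(-10) + 2))*(-19031 - 139) = (-44802 + (-530 + 2))*(-19170) = (-44802 - 528)*(-19170) = -45330*(-19170) = 868976100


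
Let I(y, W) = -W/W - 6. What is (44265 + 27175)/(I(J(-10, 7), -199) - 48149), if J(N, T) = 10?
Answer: -17860/12039 ≈ -1.4835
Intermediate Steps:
I(y, W) = -7 (I(y, W) = -1*1 - 6 = -1 - 6 = -7)
(44265 + 27175)/(I(J(-10, 7), -199) - 48149) = (44265 + 27175)/(-7 - 48149) = 71440/(-48156) = 71440*(-1/48156) = -17860/12039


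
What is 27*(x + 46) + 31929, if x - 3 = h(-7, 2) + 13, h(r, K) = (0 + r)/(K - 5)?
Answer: 33666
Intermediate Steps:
h(r, K) = r/(-5 + K)
x = 55/3 (x = 3 + (-7/(-5 + 2) + 13) = 3 + (-7/(-3) + 13) = 3 + (-7*(-⅓) + 13) = 3 + (7/3 + 13) = 3 + 46/3 = 55/3 ≈ 18.333)
27*(x + 46) + 31929 = 27*(55/3 + 46) + 31929 = 27*(193/3) + 31929 = 1737 + 31929 = 33666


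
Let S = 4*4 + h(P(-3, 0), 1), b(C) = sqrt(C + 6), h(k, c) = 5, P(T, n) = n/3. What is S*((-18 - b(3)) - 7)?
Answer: -588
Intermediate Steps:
P(T, n) = n/3 (P(T, n) = n*(1/3) = n/3)
b(C) = sqrt(6 + C)
S = 21 (S = 4*4 + 5 = 16 + 5 = 21)
S*((-18 - b(3)) - 7) = 21*((-18 - sqrt(6 + 3)) - 7) = 21*((-18 - sqrt(9)) - 7) = 21*((-18 - 1*3) - 7) = 21*((-18 - 3) - 7) = 21*(-21 - 7) = 21*(-28) = -588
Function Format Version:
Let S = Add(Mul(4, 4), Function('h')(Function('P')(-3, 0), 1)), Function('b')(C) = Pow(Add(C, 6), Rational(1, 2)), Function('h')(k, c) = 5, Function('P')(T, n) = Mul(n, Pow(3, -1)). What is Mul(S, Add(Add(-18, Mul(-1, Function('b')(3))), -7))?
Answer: -588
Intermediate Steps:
Function('P')(T, n) = Mul(Rational(1, 3), n) (Function('P')(T, n) = Mul(n, Rational(1, 3)) = Mul(Rational(1, 3), n))
Function('b')(C) = Pow(Add(6, C), Rational(1, 2))
S = 21 (S = Add(Mul(4, 4), 5) = Add(16, 5) = 21)
Mul(S, Add(Add(-18, Mul(-1, Function('b')(3))), -7)) = Mul(21, Add(Add(-18, Mul(-1, Pow(Add(6, 3), Rational(1, 2)))), -7)) = Mul(21, Add(Add(-18, Mul(-1, Pow(9, Rational(1, 2)))), -7)) = Mul(21, Add(Add(-18, Mul(-1, 3)), -7)) = Mul(21, Add(Add(-18, -3), -7)) = Mul(21, Add(-21, -7)) = Mul(21, -28) = -588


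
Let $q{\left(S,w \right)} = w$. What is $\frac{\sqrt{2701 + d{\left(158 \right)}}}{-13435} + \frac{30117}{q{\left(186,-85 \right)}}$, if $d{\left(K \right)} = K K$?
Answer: $- \frac{30117}{85} - \frac{\sqrt{27665}}{13435} \approx -354.33$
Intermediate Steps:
$d{\left(K \right)} = K^{2}$
$\frac{\sqrt{2701 + d{\left(158 \right)}}}{-13435} + \frac{30117}{q{\left(186,-85 \right)}} = \frac{\sqrt{2701 + 158^{2}}}{-13435} + \frac{30117}{-85} = \sqrt{2701 + 24964} \left(- \frac{1}{13435}\right) + 30117 \left(- \frac{1}{85}\right) = \sqrt{27665} \left(- \frac{1}{13435}\right) - \frac{30117}{85} = - \frac{\sqrt{27665}}{13435} - \frac{30117}{85} = - \frac{30117}{85} - \frac{\sqrt{27665}}{13435}$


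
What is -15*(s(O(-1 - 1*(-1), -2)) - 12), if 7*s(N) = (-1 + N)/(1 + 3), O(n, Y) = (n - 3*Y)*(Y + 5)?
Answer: 4785/28 ≈ 170.89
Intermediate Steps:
O(n, Y) = (5 + Y)*(n - 3*Y) (O(n, Y) = (n - 3*Y)*(5 + Y) = (5 + Y)*(n - 3*Y))
s(N) = -1/28 + N/28 (s(N) = ((-1 + N)/(1 + 3))/7 = ((-1 + N)/4)/7 = ((-1 + N)*(1/4))/7 = (-1/4 + N/4)/7 = -1/28 + N/28)
-15*(s(O(-1 - 1*(-1), -2)) - 12) = -15*((-1/28 + (-15*(-2) - 3*(-2)**2 + 5*(-1 - 1*(-1)) - 2*(-1 - 1*(-1)))/28) - 12) = -15*((-1/28 + (30 - 3*4 + 5*(-1 + 1) - 2*(-1 + 1))/28) - 12) = -15*((-1/28 + (30 - 12 + 5*0 - 2*0)/28) - 12) = -15*((-1/28 + (30 - 12 + 0 + 0)/28) - 12) = -15*((-1/28 + (1/28)*18) - 12) = -15*((-1/28 + 9/14) - 12) = -15*(17/28 - 12) = -15*(-319/28) = 4785/28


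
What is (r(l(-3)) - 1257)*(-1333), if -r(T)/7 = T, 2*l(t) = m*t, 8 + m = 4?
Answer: 1731567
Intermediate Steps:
m = -4 (m = -8 + 4 = -4)
l(t) = -2*t (l(t) = (-4*t)/2 = -2*t)
r(T) = -7*T
(r(l(-3)) - 1257)*(-1333) = (-(-14)*(-3) - 1257)*(-1333) = (-7*6 - 1257)*(-1333) = (-42 - 1257)*(-1333) = -1299*(-1333) = 1731567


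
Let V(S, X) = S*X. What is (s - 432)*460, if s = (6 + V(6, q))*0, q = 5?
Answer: -198720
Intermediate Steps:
s = 0 (s = (6 + 6*5)*0 = (6 + 30)*0 = 36*0 = 0)
(s - 432)*460 = (0 - 432)*460 = -432*460 = -198720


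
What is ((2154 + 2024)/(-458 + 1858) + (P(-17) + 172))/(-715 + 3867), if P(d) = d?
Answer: 110589/2206400 ≈ 0.050122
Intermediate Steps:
((2154 + 2024)/(-458 + 1858) + (P(-17) + 172))/(-715 + 3867) = ((2154 + 2024)/(-458 + 1858) + (-17 + 172))/(-715 + 3867) = (4178/1400 + 155)/3152 = (4178*(1/1400) + 155)*(1/3152) = (2089/700 + 155)*(1/3152) = (110589/700)*(1/3152) = 110589/2206400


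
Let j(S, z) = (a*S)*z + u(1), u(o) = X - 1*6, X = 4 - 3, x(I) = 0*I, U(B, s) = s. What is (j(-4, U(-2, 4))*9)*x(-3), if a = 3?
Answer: 0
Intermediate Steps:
x(I) = 0
X = 1
u(o) = -5 (u(o) = 1 - 1*6 = 1 - 6 = -5)
j(S, z) = -5 + 3*S*z (j(S, z) = (3*S)*z - 5 = 3*S*z - 5 = -5 + 3*S*z)
(j(-4, U(-2, 4))*9)*x(-3) = ((-5 + 3*(-4)*4)*9)*0 = ((-5 - 48)*9)*0 = -53*9*0 = -477*0 = 0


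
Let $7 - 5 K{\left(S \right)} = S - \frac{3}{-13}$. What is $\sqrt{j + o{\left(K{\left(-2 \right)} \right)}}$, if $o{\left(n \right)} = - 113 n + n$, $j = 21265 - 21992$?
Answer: $\frac{i \sqrt{3901495}}{65} \approx 30.388 i$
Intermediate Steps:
$K{\left(S \right)} = \frac{88}{65} - \frac{S}{5}$ ($K{\left(S \right)} = \frac{7}{5} - \frac{S - \frac{3}{-13}}{5} = \frac{7}{5} - \frac{S - - \frac{3}{13}}{5} = \frac{7}{5} - \frac{S + \frac{3}{13}}{5} = \frac{7}{5} - \frac{\frac{3}{13} + S}{5} = \frac{7}{5} - \left(\frac{3}{65} + \frac{S}{5}\right) = \frac{88}{65} - \frac{S}{5}$)
$j = -727$
$o{\left(n \right)} = - 112 n$
$\sqrt{j + o{\left(K{\left(-2 \right)} \right)}} = \sqrt{-727 - 112 \left(\frac{88}{65} - - \frac{2}{5}\right)} = \sqrt{-727 - 112 \left(\frac{88}{65} + \frac{2}{5}\right)} = \sqrt{-727 - \frac{12768}{65}} = \sqrt{- \frac{60023}{65}} = \frac{i \sqrt{3901495}}{65}$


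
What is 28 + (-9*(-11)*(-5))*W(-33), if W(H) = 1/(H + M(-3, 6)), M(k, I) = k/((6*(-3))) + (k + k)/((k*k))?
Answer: 2866/67 ≈ 42.776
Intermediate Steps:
M(k, I) = 2/k - k/18 (M(k, I) = k/(-18) + (2*k)/(k**2) = k*(-1/18) + (2*k)/k**2 = -k/18 + 2/k = 2/k - k/18)
W(H) = 1/(-1/2 + H) (W(H) = 1/(H + (2/(-3) - 1/18*(-3))) = 1/(H + (2*(-1/3) + 1/6)) = 1/(H + (-2/3 + 1/6)) = 1/(H - 1/2) = 1/(-1/2 + H))
28 + (-9*(-11)*(-5))*W(-33) = 28 + (-9*(-11)*(-5))*(2/(-1 + 2*(-33))) = 28 + (99*(-5))*(2/(-1 - 66)) = 28 - 990/(-67) = 28 - 990*(-1)/67 = 28 - 495*(-2/67) = 28 + 990/67 = 2866/67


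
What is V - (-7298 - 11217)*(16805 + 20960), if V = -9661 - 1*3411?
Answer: 699205903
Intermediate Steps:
V = -13072 (V = -9661 - 3411 = -13072)
V - (-7298 - 11217)*(16805 + 20960) = -13072 - (-7298 - 11217)*(16805 + 20960) = -13072 - (-18515)*37765 = -13072 - 1*(-699218975) = -13072 + 699218975 = 699205903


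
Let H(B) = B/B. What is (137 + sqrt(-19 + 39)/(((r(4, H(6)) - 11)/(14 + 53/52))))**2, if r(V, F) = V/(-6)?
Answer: 3114011429/165620 - 320991*sqrt(5)/455 ≈ 17225.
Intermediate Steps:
H(B) = 1
r(V, F) = -V/6 (r(V, F) = V*(-1/6) = -V/6)
(137 + sqrt(-19 + 39)/(((r(4, H(6)) - 11)/(14 + 53/52))))**2 = (137 + sqrt(-19 + 39)/(((-1/6*4 - 11)/(14 + 53/52))))**2 = (137 + sqrt(20)/(((-2/3 - 11)/(14 + 53*(1/52)))))**2 = (137 + (2*sqrt(5))/((-35/(3*(14 + 53/52)))))**2 = (137 + (2*sqrt(5))/((-35/(3*781/52))))**2 = (137 + (2*sqrt(5))/((-35/3*52/781)))**2 = (137 + (2*sqrt(5))/(-1820/2343))**2 = (137 + (2*sqrt(5))*(-2343/1820))**2 = (137 - 2343*sqrt(5)/910)**2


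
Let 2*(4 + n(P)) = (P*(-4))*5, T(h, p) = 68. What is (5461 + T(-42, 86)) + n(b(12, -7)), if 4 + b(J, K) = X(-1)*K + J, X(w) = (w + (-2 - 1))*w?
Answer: 5725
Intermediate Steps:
X(w) = w*(-3 + w) (X(w) = (w - 3)*w = (-3 + w)*w = w*(-3 + w))
b(J, K) = -4 + J + 4*K (b(J, K) = -4 + ((-(-3 - 1))*K + J) = -4 + ((-1*(-4))*K + J) = -4 + (4*K + J) = -4 + (J + 4*K) = -4 + J + 4*K)
n(P) = -4 - 10*P (n(P) = -4 + ((P*(-4))*5)/2 = -4 + (-4*P*5)/2 = -4 + (-20*P)/2 = -4 - 10*P)
(5461 + T(-42, 86)) + n(b(12, -7)) = (5461 + 68) + (-4 - 10*(-4 + 12 + 4*(-7))) = 5529 + (-4 - 10*(-4 + 12 - 28)) = 5529 + (-4 - 10*(-20)) = 5529 + (-4 + 200) = 5529 + 196 = 5725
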